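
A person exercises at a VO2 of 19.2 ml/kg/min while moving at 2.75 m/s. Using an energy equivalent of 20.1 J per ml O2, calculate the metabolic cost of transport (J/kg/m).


Power per kg = VO2 * 20.1 / 60
Power per kg = 19.2 * 20.1 / 60 = 6.4320 W/kg
Cost = power_per_kg / speed
Cost = 6.4320 / 2.75
Cost = 2.3389


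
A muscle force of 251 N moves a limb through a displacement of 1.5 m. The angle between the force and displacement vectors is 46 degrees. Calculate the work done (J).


W = F * d * cos(theta)
theta = 46 deg = 0.8029 rad
cos(theta) = 0.6947
W = 251 * 1.5 * 0.6947
W = 261.5389


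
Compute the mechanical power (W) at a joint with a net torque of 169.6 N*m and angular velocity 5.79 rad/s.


P = M * omega
P = 169.6 * 5.79
P = 981.9840


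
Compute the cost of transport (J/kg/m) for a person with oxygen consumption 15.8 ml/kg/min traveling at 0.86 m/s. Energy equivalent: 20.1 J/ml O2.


Power per kg = VO2 * 20.1 / 60
Power per kg = 15.8 * 20.1 / 60 = 5.2930 W/kg
Cost = power_per_kg / speed
Cost = 5.2930 / 0.86
Cost = 6.1547


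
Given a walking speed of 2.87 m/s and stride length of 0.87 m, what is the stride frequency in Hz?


f = v / stride_length
f = 2.87 / 0.87
f = 3.2989


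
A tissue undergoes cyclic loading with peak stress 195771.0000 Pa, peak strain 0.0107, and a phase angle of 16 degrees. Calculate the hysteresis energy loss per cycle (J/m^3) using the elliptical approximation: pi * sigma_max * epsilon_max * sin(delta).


E_loss = pi * sigma_max * epsilon_max * sin(delta)
delta = 16 deg = 0.2793 rad
sin(delta) = 0.2756
E_loss = pi * 195771.0000 * 0.0107 * 0.2756
E_loss = 1813.9282


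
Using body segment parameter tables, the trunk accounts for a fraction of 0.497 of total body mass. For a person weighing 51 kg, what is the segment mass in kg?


m_segment = body_mass * fraction
m_segment = 51 * 0.497
m_segment = 25.3470


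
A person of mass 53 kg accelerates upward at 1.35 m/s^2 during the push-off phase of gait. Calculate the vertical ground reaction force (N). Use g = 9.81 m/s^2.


GRF = m * (g + a)
GRF = 53 * (9.81 + 1.35)
GRF = 53 * 11.1600
GRF = 591.4800


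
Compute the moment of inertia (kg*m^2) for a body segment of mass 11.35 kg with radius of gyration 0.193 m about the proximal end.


I = m * k^2
I = 11.35 * 0.193^2
k^2 = 0.0372
I = 0.4228


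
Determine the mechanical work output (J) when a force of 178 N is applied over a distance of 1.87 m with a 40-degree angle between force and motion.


W = F * d * cos(theta)
theta = 40 deg = 0.6981 rad
cos(theta) = 0.7660
W = 178 * 1.87 * 0.7660
W = 254.9856


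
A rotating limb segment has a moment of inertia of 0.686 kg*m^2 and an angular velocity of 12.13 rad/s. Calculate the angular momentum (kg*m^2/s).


L = I * omega
L = 0.686 * 12.13
L = 8.3212


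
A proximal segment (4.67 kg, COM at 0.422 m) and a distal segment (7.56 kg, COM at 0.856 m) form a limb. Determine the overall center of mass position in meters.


COM = (m1*x1 + m2*x2) / (m1 + m2)
COM = (4.67*0.422 + 7.56*0.856) / (4.67 + 7.56)
Numerator = 8.4421
Denominator = 12.2300
COM = 0.6903


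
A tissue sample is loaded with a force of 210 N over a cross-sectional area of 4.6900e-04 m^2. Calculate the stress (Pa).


stress = F / A
stress = 210 / 4.6900e-04
stress = 447761.1940


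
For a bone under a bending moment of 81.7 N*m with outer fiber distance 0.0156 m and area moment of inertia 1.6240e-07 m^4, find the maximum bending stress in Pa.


sigma = M * c / I
sigma = 81.7 * 0.0156 / 1.6240e-07
M * c = 1.2745
sigma = 7.8480e+06


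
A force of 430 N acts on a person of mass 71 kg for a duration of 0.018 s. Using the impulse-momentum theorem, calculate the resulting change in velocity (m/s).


J = F * dt = 430 * 0.018 = 7.7400 N*s
delta_v = J / m
delta_v = 7.7400 / 71
delta_v = 0.1090


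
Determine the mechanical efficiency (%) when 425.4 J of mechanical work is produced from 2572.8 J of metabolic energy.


eta = (W_mech / E_meta) * 100
eta = (425.4 / 2572.8) * 100
ratio = 0.1653
eta = 16.5345


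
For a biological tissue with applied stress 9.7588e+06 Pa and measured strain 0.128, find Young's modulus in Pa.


E = stress / strain
E = 9.7588e+06 / 0.128
E = 7.6241e+07


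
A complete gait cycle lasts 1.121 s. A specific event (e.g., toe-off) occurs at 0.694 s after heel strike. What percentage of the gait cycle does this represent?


pct = (event_time / cycle_time) * 100
pct = (0.694 / 1.121) * 100
ratio = 0.6191
pct = 61.9090


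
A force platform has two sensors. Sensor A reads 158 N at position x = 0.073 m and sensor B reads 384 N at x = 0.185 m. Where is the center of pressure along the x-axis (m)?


COP_x = (F1*x1 + F2*x2) / (F1 + F2)
COP_x = (158*0.073 + 384*0.185) / (158 + 384)
Numerator = 82.5740
Denominator = 542
COP_x = 0.1524


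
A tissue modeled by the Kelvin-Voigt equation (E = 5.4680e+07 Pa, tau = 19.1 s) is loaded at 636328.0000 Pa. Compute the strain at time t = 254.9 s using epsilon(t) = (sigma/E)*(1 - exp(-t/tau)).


epsilon(t) = (sigma/E) * (1 - exp(-t/tau))
sigma/E = 636328.0000 / 5.4680e+07 = 0.0116
exp(-t/tau) = exp(-254.9 / 19.1) = 1.5999e-06
epsilon = 0.0116 * (1 - 1.5999e-06)
epsilon = 0.0116


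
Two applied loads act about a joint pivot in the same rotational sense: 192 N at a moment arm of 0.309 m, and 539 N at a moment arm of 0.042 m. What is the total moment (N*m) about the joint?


M = F1 * d1 + F2 * d2
M = 192 * 0.309 + 539 * 0.042
M = 59.3280 + 22.6380
M = 81.9660


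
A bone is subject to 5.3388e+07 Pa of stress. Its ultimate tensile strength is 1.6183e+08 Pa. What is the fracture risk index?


FRI = applied / ultimate
FRI = 5.3388e+07 / 1.6183e+08
FRI = 0.3299


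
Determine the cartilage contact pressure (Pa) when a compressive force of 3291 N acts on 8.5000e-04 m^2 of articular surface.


P = F / A
P = 3291 / 8.5000e-04
P = 3.8718e+06


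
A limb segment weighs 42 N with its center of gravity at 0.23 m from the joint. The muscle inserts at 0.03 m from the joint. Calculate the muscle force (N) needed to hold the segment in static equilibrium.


F_muscle = W * d_load / d_muscle
F_muscle = 42 * 0.23 / 0.03
Numerator = 9.6600
F_muscle = 322.0000


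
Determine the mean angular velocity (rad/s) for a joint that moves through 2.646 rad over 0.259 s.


omega = delta_theta / delta_t
omega = 2.646 / 0.259
omega = 10.2162


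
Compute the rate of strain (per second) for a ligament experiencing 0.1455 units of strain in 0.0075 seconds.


strain_rate = delta_strain / delta_t
strain_rate = 0.1455 / 0.0075
strain_rate = 19.4000


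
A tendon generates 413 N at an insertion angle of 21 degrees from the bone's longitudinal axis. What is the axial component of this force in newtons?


F_eff = F_tendon * cos(theta)
theta = 21 deg = 0.3665 rad
cos(theta) = 0.9336
F_eff = 413 * 0.9336
F_eff = 385.5687


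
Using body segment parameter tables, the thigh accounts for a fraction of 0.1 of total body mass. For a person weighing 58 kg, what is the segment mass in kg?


m_segment = body_mass * fraction
m_segment = 58 * 0.1
m_segment = 5.8000


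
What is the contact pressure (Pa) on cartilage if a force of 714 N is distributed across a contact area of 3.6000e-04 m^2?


P = F / A
P = 714 / 3.6000e-04
P = 1.9833e+06


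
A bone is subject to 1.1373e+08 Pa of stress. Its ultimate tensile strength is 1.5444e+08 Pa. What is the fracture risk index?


FRI = applied / ultimate
FRI = 1.1373e+08 / 1.5444e+08
FRI = 0.7364


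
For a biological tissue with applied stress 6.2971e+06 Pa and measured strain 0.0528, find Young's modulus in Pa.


E = stress / strain
E = 6.2971e+06 / 0.0528
E = 1.1926e+08


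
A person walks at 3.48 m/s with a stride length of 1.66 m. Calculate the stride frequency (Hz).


f = v / stride_length
f = 3.48 / 1.66
f = 2.0964


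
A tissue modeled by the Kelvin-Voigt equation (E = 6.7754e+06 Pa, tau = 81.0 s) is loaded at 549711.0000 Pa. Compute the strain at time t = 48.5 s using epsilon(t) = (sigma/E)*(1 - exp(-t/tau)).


epsilon(t) = (sigma/E) * (1 - exp(-t/tau))
sigma/E = 549711.0000 / 6.7754e+06 = 0.0811
exp(-t/tau) = exp(-48.5 / 81.0) = 0.5495
epsilon = 0.0811 * (1 - 0.5495)
epsilon = 0.0366


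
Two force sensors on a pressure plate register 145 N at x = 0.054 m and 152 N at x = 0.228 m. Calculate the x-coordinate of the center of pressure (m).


COP_x = (F1*x1 + F2*x2) / (F1 + F2)
COP_x = (145*0.054 + 152*0.228) / (145 + 152)
Numerator = 42.4860
Denominator = 297
COP_x = 0.1431


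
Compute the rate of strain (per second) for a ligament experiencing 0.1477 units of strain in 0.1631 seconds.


strain_rate = delta_strain / delta_t
strain_rate = 0.1477 / 0.1631
strain_rate = 0.9056


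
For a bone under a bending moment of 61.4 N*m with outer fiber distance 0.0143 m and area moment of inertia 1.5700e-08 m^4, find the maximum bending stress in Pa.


sigma = M * c / I
sigma = 61.4 * 0.0143 / 1.5700e-08
M * c = 0.8780
sigma = 5.5925e+07


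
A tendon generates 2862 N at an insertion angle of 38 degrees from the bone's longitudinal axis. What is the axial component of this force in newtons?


F_eff = F_tendon * cos(theta)
theta = 38 deg = 0.6632 rad
cos(theta) = 0.7880
F_eff = 2862 * 0.7880
F_eff = 2255.2868


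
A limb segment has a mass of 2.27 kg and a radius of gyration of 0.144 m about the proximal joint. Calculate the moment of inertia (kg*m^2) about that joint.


I = m * k^2
I = 2.27 * 0.144^2
k^2 = 0.0207
I = 0.0471


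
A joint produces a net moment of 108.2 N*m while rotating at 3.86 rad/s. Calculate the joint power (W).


P = M * omega
P = 108.2 * 3.86
P = 417.6520


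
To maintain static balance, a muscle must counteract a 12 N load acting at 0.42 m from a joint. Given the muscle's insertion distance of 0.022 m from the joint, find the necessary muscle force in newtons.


F_muscle = W * d_load / d_muscle
F_muscle = 12 * 0.42 / 0.022
Numerator = 5.0400
F_muscle = 229.0909


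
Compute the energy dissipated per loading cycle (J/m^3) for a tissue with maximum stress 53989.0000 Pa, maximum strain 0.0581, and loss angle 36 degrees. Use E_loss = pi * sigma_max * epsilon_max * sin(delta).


E_loss = pi * sigma_max * epsilon_max * sin(delta)
delta = 36 deg = 0.6283 rad
sin(delta) = 0.5878
E_loss = pi * 53989.0000 * 0.0581 * 0.5878
E_loss = 5792.2857


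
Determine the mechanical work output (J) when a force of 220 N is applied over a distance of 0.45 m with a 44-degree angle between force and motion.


W = F * d * cos(theta)
theta = 44 deg = 0.7679 rad
cos(theta) = 0.7193
W = 220 * 0.45 * 0.7193
W = 71.2146


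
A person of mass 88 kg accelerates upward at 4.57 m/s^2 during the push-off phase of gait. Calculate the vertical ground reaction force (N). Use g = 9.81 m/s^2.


GRF = m * (g + a)
GRF = 88 * (9.81 + 4.57)
GRF = 88 * 14.3800
GRF = 1265.4400


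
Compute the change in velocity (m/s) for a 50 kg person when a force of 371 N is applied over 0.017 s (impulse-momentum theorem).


J = F * dt = 371 * 0.017 = 6.3070 N*s
delta_v = J / m
delta_v = 6.3070 / 50
delta_v = 0.1261


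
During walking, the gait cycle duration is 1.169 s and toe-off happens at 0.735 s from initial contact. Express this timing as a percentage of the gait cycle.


pct = (event_time / cycle_time) * 100
pct = (0.735 / 1.169) * 100
ratio = 0.6287
pct = 62.8743


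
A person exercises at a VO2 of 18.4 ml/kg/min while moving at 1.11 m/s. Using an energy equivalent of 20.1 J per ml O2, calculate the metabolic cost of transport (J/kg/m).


Power per kg = VO2 * 20.1 / 60
Power per kg = 18.4 * 20.1 / 60 = 6.1640 W/kg
Cost = power_per_kg / speed
Cost = 6.1640 / 1.11
Cost = 5.5532


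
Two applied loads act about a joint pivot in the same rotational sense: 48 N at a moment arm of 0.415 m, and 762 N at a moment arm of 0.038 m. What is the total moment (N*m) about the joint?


M = F1 * d1 + F2 * d2
M = 48 * 0.415 + 762 * 0.038
M = 19.9200 + 28.9560
M = 48.8760


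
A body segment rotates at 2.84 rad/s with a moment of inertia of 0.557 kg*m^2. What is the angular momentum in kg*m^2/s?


L = I * omega
L = 0.557 * 2.84
L = 1.5819


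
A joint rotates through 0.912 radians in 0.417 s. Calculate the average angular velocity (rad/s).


omega = delta_theta / delta_t
omega = 0.912 / 0.417
omega = 2.1871


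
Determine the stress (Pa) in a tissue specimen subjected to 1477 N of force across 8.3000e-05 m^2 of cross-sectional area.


stress = F / A
stress = 1477 / 8.3000e-05
stress = 1.7795e+07


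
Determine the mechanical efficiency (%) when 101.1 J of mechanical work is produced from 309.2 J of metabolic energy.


eta = (W_mech / E_meta) * 100
eta = (101.1 / 309.2) * 100
ratio = 0.3270
eta = 32.6973


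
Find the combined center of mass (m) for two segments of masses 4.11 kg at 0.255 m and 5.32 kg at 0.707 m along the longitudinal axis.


COM = (m1*x1 + m2*x2) / (m1 + m2)
COM = (4.11*0.255 + 5.32*0.707) / (4.11 + 5.32)
Numerator = 4.8093
Denominator = 9.4300
COM = 0.5100


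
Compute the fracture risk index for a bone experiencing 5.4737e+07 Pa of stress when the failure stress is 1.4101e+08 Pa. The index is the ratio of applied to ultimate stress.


FRI = applied / ultimate
FRI = 5.4737e+07 / 1.4101e+08
FRI = 0.3882


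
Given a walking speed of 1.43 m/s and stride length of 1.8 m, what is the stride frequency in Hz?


f = v / stride_length
f = 1.43 / 1.8
f = 0.7944


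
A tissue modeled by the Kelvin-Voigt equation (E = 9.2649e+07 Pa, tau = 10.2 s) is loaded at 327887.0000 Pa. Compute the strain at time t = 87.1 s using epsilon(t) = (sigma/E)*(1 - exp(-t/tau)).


epsilon(t) = (sigma/E) * (1 - exp(-t/tau))
sigma/E = 327887.0000 / 9.2649e+07 = 0.0035
exp(-t/tau) = exp(-87.1 / 10.2) = 1.9564e-04
epsilon = 0.0035 * (1 - 1.9564e-04)
epsilon = 0.0035


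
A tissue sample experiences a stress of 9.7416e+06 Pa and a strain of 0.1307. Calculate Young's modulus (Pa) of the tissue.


E = stress / strain
E = 9.7416e+06 / 0.1307
E = 7.4534e+07


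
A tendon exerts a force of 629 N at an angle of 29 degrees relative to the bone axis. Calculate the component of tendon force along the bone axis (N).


F_eff = F_tendon * cos(theta)
theta = 29 deg = 0.5061 rad
cos(theta) = 0.8746
F_eff = 629 * 0.8746
F_eff = 550.1358


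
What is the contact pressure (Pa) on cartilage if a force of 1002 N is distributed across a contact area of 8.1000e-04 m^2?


P = F / A
P = 1002 / 8.1000e-04
P = 1.2370e+06


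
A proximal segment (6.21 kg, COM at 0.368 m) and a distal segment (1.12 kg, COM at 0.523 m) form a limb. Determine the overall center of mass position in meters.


COM = (m1*x1 + m2*x2) / (m1 + m2)
COM = (6.21*0.368 + 1.12*0.523) / (6.21 + 1.12)
Numerator = 2.8710
Denominator = 7.3300
COM = 0.3917


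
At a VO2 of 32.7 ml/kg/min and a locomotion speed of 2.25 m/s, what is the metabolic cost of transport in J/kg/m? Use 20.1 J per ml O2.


Power per kg = VO2 * 20.1 / 60
Power per kg = 32.7 * 20.1 / 60 = 10.9545 W/kg
Cost = power_per_kg / speed
Cost = 10.9545 / 2.25
Cost = 4.8687


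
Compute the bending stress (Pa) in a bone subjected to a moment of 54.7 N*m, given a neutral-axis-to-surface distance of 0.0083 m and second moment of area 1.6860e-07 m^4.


sigma = M * c / I
sigma = 54.7 * 0.0083 / 1.6860e-07
M * c = 0.4540
sigma = 2.6928e+06


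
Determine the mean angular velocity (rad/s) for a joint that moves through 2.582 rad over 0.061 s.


omega = delta_theta / delta_t
omega = 2.582 / 0.061
omega = 42.3279


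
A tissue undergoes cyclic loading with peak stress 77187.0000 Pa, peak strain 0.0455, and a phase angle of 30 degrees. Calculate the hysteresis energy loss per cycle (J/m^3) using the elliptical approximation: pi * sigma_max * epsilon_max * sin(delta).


E_loss = pi * sigma_max * epsilon_max * sin(delta)
delta = 30 deg = 0.5236 rad
sin(delta) = 0.5000
E_loss = pi * 77187.0000 * 0.0455 * 0.5000
E_loss = 5516.6501


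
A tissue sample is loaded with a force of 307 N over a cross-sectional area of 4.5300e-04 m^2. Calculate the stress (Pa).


stress = F / A
stress = 307 / 4.5300e-04
stress = 677704.1943


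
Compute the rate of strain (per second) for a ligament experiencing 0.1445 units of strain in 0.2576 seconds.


strain_rate = delta_strain / delta_t
strain_rate = 0.1445 / 0.2576
strain_rate = 0.5609


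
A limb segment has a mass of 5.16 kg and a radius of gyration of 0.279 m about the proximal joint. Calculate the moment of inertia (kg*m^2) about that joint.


I = m * k^2
I = 5.16 * 0.279^2
k^2 = 0.0778
I = 0.4017


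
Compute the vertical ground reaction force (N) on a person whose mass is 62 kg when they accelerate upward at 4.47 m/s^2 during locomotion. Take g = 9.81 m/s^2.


GRF = m * (g + a)
GRF = 62 * (9.81 + 4.47)
GRF = 62 * 14.2800
GRF = 885.3600


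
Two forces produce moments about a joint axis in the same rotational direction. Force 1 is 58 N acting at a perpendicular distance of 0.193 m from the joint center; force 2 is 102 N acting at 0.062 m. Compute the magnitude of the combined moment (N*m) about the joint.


M = F1 * d1 + F2 * d2
M = 58 * 0.193 + 102 * 0.062
M = 11.1940 + 6.3240
M = 17.5180


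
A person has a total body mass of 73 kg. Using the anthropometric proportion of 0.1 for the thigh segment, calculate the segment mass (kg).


m_segment = body_mass * fraction
m_segment = 73 * 0.1
m_segment = 7.3000


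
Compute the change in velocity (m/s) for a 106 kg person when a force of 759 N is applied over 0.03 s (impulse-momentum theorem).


J = F * dt = 759 * 0.03 = 22.7700 N*s
delta_v = J / m
delta_v = 22.7700 / 106
delta_v = 0.2148


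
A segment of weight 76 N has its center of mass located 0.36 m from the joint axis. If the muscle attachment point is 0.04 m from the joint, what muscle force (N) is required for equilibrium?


F_muscle = W * d_load / d_muscle
F_muscle = 76 * 0.36 / 0.04
Numerator = 27.3600
F_muscle = 684.0000


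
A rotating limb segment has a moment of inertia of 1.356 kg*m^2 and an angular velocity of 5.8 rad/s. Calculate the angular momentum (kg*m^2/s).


L = I * omega
L = 1.356 * 5.8
L = 7.8648


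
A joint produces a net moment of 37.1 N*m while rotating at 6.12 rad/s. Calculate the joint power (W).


P = M * omega
P = 37.1 * 6.12
P = 227.0520


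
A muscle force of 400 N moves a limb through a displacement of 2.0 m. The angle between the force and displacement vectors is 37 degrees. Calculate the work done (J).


W = F * d * cos(theta)
theta = 37 deg = 0.6458 rad
cos(theta) = 0.7986
W = 400 * 2.0 * 0.7986
W = 638.9084


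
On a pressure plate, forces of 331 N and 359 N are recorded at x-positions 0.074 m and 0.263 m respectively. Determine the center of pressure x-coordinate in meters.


COP_x = (F1*x1 + F2*x2) / (F1 + F2)
COP_x = (331*0.074 + 359*0.263) / (331 + 359)
Numerator = 118.9110
Denominator = 690
COP_x = 0.1723


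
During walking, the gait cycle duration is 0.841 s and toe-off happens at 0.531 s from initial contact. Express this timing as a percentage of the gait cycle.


pct = (event_time / cycle_time) * 100
pct = (0.531 / 0.841) * 100
ratio = 0.6314
pct = 63.1391


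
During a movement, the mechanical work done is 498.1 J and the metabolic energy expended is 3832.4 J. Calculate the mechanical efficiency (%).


eta = (W_mech / E_meta) * 100
eta = (498.1 / 3832.4) * 100
ratio = 0.1300
eta = 12.9971


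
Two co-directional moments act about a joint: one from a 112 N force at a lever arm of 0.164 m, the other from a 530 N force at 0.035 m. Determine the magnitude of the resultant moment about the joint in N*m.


M = F1 * d1 + F2 * d2
M = 112 * 0.164 + 530 * 0.035
M = 18.3680 + 18.5500
M = 36.9180


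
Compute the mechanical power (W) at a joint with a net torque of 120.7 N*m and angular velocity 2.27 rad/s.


P = M * omega
P = 120.7 * 2.27
P = 273.9890


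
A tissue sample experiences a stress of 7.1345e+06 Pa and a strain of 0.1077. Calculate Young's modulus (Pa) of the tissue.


E = stress / strain
E = 7.1345e+06 / 0.1077
E = 6.6244e+07


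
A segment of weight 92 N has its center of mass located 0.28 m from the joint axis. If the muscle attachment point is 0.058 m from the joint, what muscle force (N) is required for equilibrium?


F_muscle = W * d_load / d_muscle
F_muscle = 92 * 0.28 / 0.058
Numerator = 25.7600
F_muscle = 444.1379


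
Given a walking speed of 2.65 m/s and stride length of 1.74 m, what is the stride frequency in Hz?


f = v / stride_length
f = 2.65 / 1.74
f = 1.5230


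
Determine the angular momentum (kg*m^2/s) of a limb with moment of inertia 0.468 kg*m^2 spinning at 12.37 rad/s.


L = I * omega
L = 0.468 * 12.37
L = 5.7892


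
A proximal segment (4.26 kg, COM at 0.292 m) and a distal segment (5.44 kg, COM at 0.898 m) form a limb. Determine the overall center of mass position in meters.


COM = (m1*x1 + m2*x2) / (m1 + m2)
COM = (4.26*0.292 + 5.44*0.898) / (4.26 + 5.44)
Numerator = 6.1290
Denominator = 9.7000
COM = 0.6319


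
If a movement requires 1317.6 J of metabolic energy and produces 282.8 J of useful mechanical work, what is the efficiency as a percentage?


eta = (W_mech / E_meta) * 100
eta = (282.8 / 1317.6) * 100
ratio = 0.2146
eta = 21.4633


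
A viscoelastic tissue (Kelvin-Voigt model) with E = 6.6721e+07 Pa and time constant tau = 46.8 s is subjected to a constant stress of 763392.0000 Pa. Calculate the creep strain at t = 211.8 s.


epsilon(t) = (sigma/E) * (1 - exp(-t/tau))
sigma/E = 763392.0000 / 6.6721e+07 = 0.0114
exp(-t/tau) = exp(-211.8 / 46.8) = 0.0108
epsilon = 0.0114 * (1 - 0.0108)
epsilon = 0.0113


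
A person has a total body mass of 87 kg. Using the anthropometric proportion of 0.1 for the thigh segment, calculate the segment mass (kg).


m_segment = body_mass * fraction
m_segment = 87 * 0.1
m_segment = 8.7000


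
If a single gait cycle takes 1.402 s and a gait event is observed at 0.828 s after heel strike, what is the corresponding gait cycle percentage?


pct = (event_time / cycle_time) * 100
pct = (0.828 / 1.402) * 100
ratio = 0.5906
pct = 59.0585


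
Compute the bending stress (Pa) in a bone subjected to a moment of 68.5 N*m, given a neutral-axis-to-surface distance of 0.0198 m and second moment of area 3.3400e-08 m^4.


sigma = M * c / I
sigma = 68.5 * 0.0198 / 3.3400e-08
M * c = 1.3563
sigma = 4.0608e+07


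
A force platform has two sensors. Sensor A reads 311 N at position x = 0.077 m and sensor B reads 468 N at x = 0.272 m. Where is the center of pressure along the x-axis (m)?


COP_x = (F1*x1 + F2*x2) / (F1 + F2)
COP_x = (311*0.077 + 468*0.272) / (311 + 468)
Numerator = 151.2430
Denominator = 779
COP_x = 0.1942


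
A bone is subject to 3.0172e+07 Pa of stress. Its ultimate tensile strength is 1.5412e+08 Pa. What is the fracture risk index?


FRI = applied / ultimate
FRI = 3.0172e+07 / 1.5412e+08
FRI = 0.1958


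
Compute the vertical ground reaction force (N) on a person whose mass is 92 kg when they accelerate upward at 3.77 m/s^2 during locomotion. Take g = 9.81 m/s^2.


GRF = m * (g + a)
GRF = 92 * (9.81 + 3.77)
GRF = 92 * 13.5800
GRF = 1249.3600


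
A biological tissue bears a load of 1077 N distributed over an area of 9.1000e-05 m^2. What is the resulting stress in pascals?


stress = F / A
stress = 1077 / 9.1000e-05
stress = 1.1835e+07


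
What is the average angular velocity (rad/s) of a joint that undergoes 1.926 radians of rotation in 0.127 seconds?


omega = delta_theta / delta_t
omega = 1.926 / 0.127
omega = 15.1654


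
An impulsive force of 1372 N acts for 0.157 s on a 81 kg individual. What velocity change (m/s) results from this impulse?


J = F * dt = 1372 * 0.157 = 215.4040 N*s
delta_v = J / m
delta_v = 215.4040 / 81
delta_v = 2.6593


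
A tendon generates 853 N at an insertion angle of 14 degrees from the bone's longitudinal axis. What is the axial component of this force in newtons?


F_eff = F_tendon * cos(theta)
theta = 14 deg = 0.2443 rad
cos(theta) = 0.9703
F_eff = 853 * 0.9703
F_eff = 827.6623


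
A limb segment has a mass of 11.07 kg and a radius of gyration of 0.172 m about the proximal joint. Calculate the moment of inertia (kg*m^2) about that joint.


I = m * k^2
I = 11.07 * 0.172^2
k^2 = 0.0296
I = 0.3275


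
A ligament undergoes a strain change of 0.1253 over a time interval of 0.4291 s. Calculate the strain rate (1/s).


strain_rate = delta_strain / delta_t
strain_rate = 0.1253 / 0.4291
strain_rate = 0.2920


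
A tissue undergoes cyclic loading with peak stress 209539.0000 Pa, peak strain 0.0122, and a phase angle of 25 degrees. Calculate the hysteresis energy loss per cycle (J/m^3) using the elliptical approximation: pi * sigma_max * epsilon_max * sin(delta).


E_loss = pi * sigma_max * epsilon_max * sin(delta)
delta = 25 deg = 0.4363 rad
sin(delta) = 0.4226
E_loss = pi * 209539.0000 * 0.0122 * 0.4226
E_loss = 3394.0859


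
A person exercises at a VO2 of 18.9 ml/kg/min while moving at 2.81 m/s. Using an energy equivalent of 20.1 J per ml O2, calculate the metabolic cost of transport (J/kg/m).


Power per kg = VO2 * 20.1 / 60
Power per kg = 18.9 * 20.1 / 60 = 6.3315 W/kg
Cost = power_per_kg / speed
Cost = 6.3315 / 2.81
Cost = 2.2532


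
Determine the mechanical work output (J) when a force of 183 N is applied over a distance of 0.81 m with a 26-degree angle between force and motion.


W = F * d * cos(theta)
theta = 26 deg = 0.4538 rad
cos(theta) = 0.8988
W = 183 * 0.81 * 0.8988
W = 133.2282


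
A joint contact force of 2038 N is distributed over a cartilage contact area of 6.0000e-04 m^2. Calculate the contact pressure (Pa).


P = F / A
P = 2038 / 6.0000e-04
P = 3.3967e+06


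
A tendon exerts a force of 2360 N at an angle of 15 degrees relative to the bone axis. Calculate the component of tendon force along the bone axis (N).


F_eff = F_tendon * cos(theta)
theta = 15 deg = 0.2618 rad
cos(theta) = 0.9659
F_eff = 2360 * 0.9659
F_eff = 2279.5850


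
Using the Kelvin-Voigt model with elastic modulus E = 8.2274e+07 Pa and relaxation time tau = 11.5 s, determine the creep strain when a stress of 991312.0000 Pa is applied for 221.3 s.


epsilon(t) = (sigma/E) * (1 - exp(-t/tau))
sigma/E = 991312.0000 / 8.2274e+07 = 0.0120
exp(-t/tau) = exp(-221.3 / 11.5) = 4.3920e-09
epsilon = 0.0120 * (1 - 4.3920e-09)
epsilon = 0.0120


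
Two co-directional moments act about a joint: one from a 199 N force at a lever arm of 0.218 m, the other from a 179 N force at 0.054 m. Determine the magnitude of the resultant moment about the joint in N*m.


M = F1 * d1 + F2 * d2
M = 199 * 0.218 + 179 * 0.054
M = 43.3820 + 9.6660
M = 53.0480


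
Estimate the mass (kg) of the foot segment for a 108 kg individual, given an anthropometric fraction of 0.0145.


m_segment = body_mass * fraction
m_segment = 108 * 0.0145
m_segment = 1.5660


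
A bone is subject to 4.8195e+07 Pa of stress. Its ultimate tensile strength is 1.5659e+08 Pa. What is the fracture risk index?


FRI = applied / ultimate
FRI = 4.8195e+07 / 1.5659e+08
FRI = 0.3078


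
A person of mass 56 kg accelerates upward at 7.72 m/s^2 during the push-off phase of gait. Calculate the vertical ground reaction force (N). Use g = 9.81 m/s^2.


GRF = m * (g + a)
GRF = 56 * (9.81 + 7.72)
GRF = 56 * 17.5300
GRF = 981.6800


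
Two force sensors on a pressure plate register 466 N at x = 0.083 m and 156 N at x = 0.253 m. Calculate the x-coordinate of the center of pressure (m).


COP_x = (F1*x1 + F2*x2) / (F1 + F2)
COP_x = (466*0.083 + 156*0.253) / (466 + 156)
Numerator = 78.1460
Denominator = 622
COP_x = 0.1256


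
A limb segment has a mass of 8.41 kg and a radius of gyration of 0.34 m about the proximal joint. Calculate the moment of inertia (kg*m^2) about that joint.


I = m * k^2
I = 8.41 * 0.34^2
k^2 = 0.1156
I = 0.9722


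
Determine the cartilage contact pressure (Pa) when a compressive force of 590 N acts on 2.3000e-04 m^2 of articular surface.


P = F / A
P = 590 / 2.3000e-04
P = 2.5652e+06


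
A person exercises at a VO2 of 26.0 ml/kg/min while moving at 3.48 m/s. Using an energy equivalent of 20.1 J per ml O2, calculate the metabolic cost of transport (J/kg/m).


Power per kg = VO2 * 20.1 / 60
Power per kg = 26.0 * 20.1 / 60 = 8.7100 W/kg
Cost = power_per_kg / speed
Cost = 8.7100 / 3.48
Cost = 2.5029


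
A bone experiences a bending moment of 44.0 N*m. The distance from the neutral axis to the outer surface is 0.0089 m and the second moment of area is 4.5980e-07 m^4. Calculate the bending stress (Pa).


sigma = M * c / I
sigma = 44.0 * 0.0089 / 4.5980e-07
M * c = 0.3916
sigma = 851674.6411


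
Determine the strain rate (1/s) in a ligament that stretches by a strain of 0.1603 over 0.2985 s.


strain_rate = delta_strain / delta_t
strain_rate = 0.1603 / 0.2985
strain_rate = 0.5370


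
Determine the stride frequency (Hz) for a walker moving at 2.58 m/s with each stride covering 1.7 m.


f = v / stride_length
f = 2.58 / 1.7
f = 1.5176


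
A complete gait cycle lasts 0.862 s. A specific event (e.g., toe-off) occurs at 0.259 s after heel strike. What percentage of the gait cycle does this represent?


pct = (event_time / cycle_time) * 100
pct = (0.259 / 0.862) * 100
ratio = 0.3005
pct = 30.0464


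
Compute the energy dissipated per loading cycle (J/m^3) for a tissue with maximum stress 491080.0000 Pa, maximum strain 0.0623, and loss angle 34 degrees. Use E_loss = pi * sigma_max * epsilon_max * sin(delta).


E_loss = pi * sigma_max * epsilon_max * sin(delta)
delta = 34 deg = 0.5934 rad
sin(delta) = 0.5592
E_loss = pi * 491080.0000 * 0.0623 * 0.5592
E_loss = 53746.7017


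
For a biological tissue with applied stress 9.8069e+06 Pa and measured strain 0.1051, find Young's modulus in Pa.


E = stress / strain
E = 9.8069e+06 / 0.1051
E = 9.3310e+07


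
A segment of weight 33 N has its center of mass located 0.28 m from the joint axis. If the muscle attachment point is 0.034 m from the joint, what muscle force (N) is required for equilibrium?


F_muscle = W * d_load / d_muscle
F_muscle = 33 * 0.28 / 0.034
Numerator = 9.2400
F_muscle = 271.7647


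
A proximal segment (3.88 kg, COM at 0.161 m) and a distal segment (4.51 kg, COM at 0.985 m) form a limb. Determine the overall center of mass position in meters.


COM = (m1*x1 + m2*x2) / (m1 + m2)
COM = (3.88*0.161 + 4.51*0.985) / (3.88 + 4.51)
Numerator = 5.0670
Denominator = 8.3900
COM = 0.6039


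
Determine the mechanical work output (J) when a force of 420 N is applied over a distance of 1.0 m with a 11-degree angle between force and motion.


W = F * d * cos(theta)
theta = 11 deg = 0.1920 rad
cos(theta) = 0.9816
W = 420 * 1.0 * 0.9816
W = 412.2834


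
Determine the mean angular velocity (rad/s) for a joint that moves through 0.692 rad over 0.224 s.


omega = delta_theta / delta_t
omega = 0.692 / 0.224
omega = 3.0893


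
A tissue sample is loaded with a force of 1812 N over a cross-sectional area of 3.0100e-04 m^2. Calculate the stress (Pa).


stress = F / A
stress = 1812 / 3.0100e-04
stress = 6.0199e+06


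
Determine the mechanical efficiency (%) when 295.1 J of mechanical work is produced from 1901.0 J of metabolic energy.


eta = (W_mech / E_meta) * 100
eta = (295.1 / 1901.0) * 100
ratio = 0.1552
eta = 15.5234


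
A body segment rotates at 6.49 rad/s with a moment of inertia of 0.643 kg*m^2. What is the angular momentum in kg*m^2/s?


L = I * omega
L = 0.643 * 6.49
L = 4.1731


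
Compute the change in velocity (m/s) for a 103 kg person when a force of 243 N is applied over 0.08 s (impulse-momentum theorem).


J = F * dt = 243 * 0.08 = 19.4400 N*s
delta_v = J / m
delta_v = 19.4400 / 103
delta_v = 0.1887


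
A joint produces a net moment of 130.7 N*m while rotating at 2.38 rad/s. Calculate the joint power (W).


P = M * omega
P = 130.7 * 2.38
P = 311.0660


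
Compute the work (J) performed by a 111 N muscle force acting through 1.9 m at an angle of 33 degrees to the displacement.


W = F * d * cos(theta)
theta = 33 deg = 0.5760 rad
cos(theta) = 0.8387
W = 111 * 1.9 * 0.8387
W = 176.8756


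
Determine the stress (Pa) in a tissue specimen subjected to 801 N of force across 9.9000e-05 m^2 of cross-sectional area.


stress = F / A
stress = 801 / 9.9000e-05
stress = 8.0909e+06


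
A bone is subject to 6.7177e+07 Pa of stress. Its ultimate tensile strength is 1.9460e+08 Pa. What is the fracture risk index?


FRI = applied / ultimate
FRI = 6.7177e+07 / 1.9460e+08
FRI = 0.3452


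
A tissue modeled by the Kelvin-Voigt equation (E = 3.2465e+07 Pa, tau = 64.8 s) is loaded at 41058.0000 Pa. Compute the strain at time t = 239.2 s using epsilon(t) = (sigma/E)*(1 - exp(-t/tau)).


epsilon(t) = (sigma/E) * (1 - exp(-t/tau))
sigma/E = 41058.0000 / 3.2465e+07 = 0.0013
exp(-t/tau) = exp(-239.2 / 64.8) = 0.0249
epsilon = 0.0013 * (1 - 0.0249)
epsilon = 0.0012


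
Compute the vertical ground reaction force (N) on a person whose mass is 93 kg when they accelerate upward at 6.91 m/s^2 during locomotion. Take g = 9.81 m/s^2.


GRF = m * (g + a)
GRF = 93 * (9.81 + 6.91)
GRF = 93 * 16.7200
GRF = 1554.9600


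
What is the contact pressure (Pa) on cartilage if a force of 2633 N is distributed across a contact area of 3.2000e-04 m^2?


P = F / A
P = 2633 / 3.2000e-04
P = 8.2281e+06


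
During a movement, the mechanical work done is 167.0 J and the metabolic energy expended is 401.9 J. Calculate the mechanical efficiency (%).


eta = (W_mech / E_meta) * 100
eta = (167.0 / 401.9) * 100
ratio = 0.4155
eta = 41.5526


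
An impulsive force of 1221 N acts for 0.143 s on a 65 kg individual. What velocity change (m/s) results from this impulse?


J = F * dt = 1221 * 0.143 = 174.6030 N*s
delta_v = J / m
delta_v = 174.6030 / 65
delta_v = 2.6862


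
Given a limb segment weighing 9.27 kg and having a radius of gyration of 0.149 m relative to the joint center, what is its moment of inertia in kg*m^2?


I = m * k^2
I = 9.27 * 0.149^2
k^2 = 0.0222
I = 0.2058


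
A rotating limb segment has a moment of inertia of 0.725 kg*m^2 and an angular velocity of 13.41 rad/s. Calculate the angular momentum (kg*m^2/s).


L = I * omega
L = 0.725 * 13.41
L = 9.7222


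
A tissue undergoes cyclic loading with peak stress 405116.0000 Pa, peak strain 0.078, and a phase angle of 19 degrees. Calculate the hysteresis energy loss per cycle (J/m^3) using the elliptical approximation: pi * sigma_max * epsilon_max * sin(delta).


E_loss = pi * sigma_max * epsilon_max * sin(delta)
delta = 19 deg = 0.3316 rad
sin(delta) = 0.3256
E_loss = pi * 405116.0000 * 0.078 * 0.3256
E_loss = 32319.5860


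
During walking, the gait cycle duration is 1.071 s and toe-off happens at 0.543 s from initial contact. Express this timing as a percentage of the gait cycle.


pct = (event_time / cycle_time) * 100
pct = (0.543 / 1.071) * 100
ratio = 0.5070
pct = 50.7003


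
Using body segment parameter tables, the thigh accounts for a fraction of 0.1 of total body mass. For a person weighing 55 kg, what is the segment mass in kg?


m_segment = body_mass * fraction
m_segment = 55 * 0.1
m_segment = 5.5000


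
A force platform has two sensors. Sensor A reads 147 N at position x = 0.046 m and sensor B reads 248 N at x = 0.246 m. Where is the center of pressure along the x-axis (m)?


COP_x = (F1*x1 + F2*x2) / (F1 + F2)
COP_x = (147*0.046 + 248*0.246) / (147 + 248)
Numerator = 67.7700
Denominator = 395
COP_x = 0.1716


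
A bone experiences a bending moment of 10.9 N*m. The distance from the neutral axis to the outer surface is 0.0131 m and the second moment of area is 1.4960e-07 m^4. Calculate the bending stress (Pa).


sigma = M * c / I
sigma = 10.9 * 0.0131 / 1.4960e-07
M * c = 0.1428
sigma = 954478.6096


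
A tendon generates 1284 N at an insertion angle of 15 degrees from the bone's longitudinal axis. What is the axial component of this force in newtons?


F_eff = F_tendon * cos(theta)
theta = 15 deg = 0.2618 rad
cos(theta) = 0.9659
F_eff = 1284 * 0.9659
F_eff = 1240.2488


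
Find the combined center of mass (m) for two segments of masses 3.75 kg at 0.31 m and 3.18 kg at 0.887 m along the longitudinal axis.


COM = (m1*x1 + m2*x2) / (m1 + m2)
COM = (3.75*0.31 + 3.18*0.887) / (3.75 + 3.18)
Numerator = 3.9832
Denominator = 6.9300
COM = 0.5748


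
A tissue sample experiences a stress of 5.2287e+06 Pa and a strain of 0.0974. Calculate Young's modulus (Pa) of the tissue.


E = stress / strain
E = 5.2287e+06 / 0.0974
E = 5.3683e+07


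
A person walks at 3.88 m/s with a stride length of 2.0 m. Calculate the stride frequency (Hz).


f = v / stride_length
f = 3.88 / 2.0
f = 1.9400


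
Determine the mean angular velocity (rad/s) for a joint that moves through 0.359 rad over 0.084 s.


omega = delta_theta / delta_t
omega = 0.359 / 0.084
omega = 4.2738


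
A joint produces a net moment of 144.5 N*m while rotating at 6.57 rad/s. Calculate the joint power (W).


P = M * omega
P = 144.5 * 6.57
P = 949.3650


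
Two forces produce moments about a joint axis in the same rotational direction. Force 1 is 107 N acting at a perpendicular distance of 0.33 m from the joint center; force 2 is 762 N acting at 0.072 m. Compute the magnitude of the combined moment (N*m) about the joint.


M = F1 * d1 + F2 * d2
M = 107 * 0.33 + 762 * 0.072
M = 35.3100 + 54.8640
M = 90.1740


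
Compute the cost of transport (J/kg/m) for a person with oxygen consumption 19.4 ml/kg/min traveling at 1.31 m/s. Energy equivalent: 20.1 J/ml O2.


Power per kg = VO2 * 20.1 / 60
Power per kg = 19.4 * 20.1 / 60 = 6.4990 W/kg
Cost = power_per_kg / speed
Cost = 6.4990 / 1.31
Cost = 4.9611


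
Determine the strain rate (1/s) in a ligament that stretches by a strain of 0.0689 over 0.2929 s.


strain_rate = delta_strain / delta_t
strain_rate = 0.0689 / 0.2929
strain_rate = 0.2352


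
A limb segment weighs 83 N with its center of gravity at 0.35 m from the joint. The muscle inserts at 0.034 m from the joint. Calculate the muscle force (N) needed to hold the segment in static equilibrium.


F_muscle = W * d_load / d_muscle
F_muscle = 83 * 0.35 / 0.034
Numerator = 29.0500
F_muscle = 854.4118


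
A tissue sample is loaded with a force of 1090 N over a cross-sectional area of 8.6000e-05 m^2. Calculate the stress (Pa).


stress = F / A
stress = 1090 / 8.6000e-05
stress = 1.2674e+07


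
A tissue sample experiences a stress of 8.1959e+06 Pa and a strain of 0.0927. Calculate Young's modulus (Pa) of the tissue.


E = stress / strain
E = 8.1959e+06 / 0.0927
E = 8.8413e+07


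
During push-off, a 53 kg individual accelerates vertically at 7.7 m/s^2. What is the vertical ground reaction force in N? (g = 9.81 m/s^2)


GRF = m * (g + a)
GRF = 53 * (9.81 + 7.7)
GRF = 53 * 17.5100
GRF = 928.0300


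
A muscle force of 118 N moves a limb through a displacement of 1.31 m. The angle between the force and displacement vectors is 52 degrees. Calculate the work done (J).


W = F * d * cos(theta)
theta = 52 deg = 0.9076 rad
cos(theta) = 0.6157
W = 118 * 1.31 * 0.6157
W = 95.1690


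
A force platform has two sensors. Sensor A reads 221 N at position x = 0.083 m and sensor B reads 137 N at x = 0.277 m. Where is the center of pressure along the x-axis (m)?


COP_x = (F1*x1 + F2*x2) / (F1 + F2)
COP_x = (221*0.083 + 137*0.277) / (221 + 137)
Numerator = 56.2920
Denominator = 358
COP_x = 0.1572


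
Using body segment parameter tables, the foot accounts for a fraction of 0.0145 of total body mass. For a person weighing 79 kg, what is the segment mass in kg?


m_segment = body_mass * fraction
m_segment = 79 * 0.0145
m_segment = 1.1455
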